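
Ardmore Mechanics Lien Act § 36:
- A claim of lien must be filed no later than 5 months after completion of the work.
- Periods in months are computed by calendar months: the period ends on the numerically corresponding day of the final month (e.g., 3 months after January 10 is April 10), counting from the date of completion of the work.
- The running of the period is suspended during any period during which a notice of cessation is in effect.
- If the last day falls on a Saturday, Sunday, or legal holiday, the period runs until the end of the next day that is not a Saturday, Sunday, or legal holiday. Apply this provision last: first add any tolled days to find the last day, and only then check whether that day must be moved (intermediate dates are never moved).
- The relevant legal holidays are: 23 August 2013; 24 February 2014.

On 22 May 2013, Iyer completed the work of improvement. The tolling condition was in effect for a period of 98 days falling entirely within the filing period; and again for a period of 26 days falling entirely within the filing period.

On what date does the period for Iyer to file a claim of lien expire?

February 25, 2014

5 months after 22 May 2013 is October 22, 2013.
Tolling adds 98 days: October 22, 2013 + 98 days = January 28, 2014.
Tolling adds 26 days: January 28, 2014 + 26 days = February 23, 2014.
February 23, 2014 is Sunday; February 24, 2014 is a listed holiday. The next qualifying day is February 25, 2014.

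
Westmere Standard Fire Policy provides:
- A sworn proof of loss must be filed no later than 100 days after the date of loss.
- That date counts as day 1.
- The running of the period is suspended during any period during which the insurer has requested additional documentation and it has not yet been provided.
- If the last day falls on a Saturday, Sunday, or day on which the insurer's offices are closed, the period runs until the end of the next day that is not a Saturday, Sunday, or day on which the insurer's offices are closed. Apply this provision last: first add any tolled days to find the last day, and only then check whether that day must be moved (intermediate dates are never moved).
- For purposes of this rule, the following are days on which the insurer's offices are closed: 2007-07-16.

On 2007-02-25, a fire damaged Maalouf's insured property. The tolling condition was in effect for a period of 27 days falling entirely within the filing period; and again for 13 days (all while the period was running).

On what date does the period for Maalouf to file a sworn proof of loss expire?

July 17, 2007

Counting 2007-02-25 as day 1, day 100 is June 4, 2007.
Tolling adds 27 days: June 4, 2007 + 27 days = July 1, 2007.
Tolling adds 13 days: July 1, 2007 + 13 days = July 14, 2007.
July 14, 2007 is Saturday; July 15, 2007 is Sunday; July 16, 2007 is a listed holiday. The next qualifying day is July 17, 2007.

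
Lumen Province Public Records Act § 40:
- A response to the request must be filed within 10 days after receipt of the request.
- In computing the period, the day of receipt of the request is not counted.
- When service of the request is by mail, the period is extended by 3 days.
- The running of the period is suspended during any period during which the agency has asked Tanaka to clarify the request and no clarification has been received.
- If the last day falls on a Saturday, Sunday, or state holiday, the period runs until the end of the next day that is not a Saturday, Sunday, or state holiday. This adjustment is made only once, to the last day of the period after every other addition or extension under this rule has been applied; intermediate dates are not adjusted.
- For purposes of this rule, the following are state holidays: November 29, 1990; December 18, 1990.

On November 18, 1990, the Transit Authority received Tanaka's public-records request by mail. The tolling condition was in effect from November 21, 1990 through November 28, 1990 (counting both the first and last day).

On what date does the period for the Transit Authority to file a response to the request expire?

10 days after November 18, 1990 is November 28, 1990.
Service was by mail, adding 3 days: November 28, 1990 + 3 days = December 1, 1990.
From November 21, 1990 through November 28, 1990 inclusive is 8 days; tolling adds 8 days: December 1, 1990 + 8 days = December 9, 1990.
December 9, 1990 is Sunday. The next qualifying day is December 10, 1990.

December 10, 1990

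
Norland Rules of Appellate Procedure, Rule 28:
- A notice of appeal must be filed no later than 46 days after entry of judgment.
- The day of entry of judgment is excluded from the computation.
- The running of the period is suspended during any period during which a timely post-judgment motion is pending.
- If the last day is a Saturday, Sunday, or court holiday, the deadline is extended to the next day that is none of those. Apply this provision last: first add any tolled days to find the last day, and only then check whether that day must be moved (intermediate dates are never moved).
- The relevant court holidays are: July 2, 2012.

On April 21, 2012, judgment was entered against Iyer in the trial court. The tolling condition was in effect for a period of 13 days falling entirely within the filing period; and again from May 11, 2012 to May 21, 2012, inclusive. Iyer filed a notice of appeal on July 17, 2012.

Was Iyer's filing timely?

No

46 days after April 21, 2012 is June 6, 2012.
Tolling adds 13 days: June 6, 2012 + 13 days = June 19, 2012.
From May 11, 2012 through May 21, 2012 inclusive is 11 days; tolling adds 11 days: June 19, 2012 + 11 days = June 30, 2012.
June 30, 2012 is Saturday; July 1, 2012 is Sunday; July 2, 2012 is a listed holiday. The next qualifying day is July 3, 2012.
The deadline is July 3, 2012; the filing on July 17, 2012 is after that date.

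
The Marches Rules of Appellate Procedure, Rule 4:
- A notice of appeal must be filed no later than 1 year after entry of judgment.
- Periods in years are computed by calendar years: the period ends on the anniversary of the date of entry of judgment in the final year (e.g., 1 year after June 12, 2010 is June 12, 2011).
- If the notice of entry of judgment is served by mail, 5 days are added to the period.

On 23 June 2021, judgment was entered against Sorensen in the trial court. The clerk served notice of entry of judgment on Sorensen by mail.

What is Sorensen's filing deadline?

1 year after 23 June 2021 is June 23, 2022.
Service was by mail, adding 5 days: June 23, 2022 + 5 days = June 28, 2022.

June 28, 2022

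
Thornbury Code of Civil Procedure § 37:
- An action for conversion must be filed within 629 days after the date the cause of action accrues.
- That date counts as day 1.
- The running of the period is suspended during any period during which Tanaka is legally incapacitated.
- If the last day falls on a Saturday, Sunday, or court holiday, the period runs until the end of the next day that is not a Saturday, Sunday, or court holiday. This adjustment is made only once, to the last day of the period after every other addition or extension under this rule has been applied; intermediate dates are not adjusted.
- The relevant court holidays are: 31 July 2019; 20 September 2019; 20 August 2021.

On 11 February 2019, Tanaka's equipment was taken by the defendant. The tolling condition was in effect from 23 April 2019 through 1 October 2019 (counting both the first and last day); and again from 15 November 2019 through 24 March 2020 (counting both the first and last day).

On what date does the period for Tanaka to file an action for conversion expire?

August 23, 2021

Counting 11 February 2019 as day 1, day 629 is October 31, 2020.
From April 23, 2019 through October 1, 2019 inclusive is 162 days; tolling adds 162 days: October 31, 2020 + 162 days = April 11, 2021.
From November 15, 2019 through March 24, 2020 inclusive is 131 days; tolling adds 131 days: April 11, 2021 + 131 days = August 20, 2021.
August 20, 2021 is a listed holiday; August 21, 2021 is Saturday; August 22, 2021 is Sunday. The next qualifying day is August 23, 2021.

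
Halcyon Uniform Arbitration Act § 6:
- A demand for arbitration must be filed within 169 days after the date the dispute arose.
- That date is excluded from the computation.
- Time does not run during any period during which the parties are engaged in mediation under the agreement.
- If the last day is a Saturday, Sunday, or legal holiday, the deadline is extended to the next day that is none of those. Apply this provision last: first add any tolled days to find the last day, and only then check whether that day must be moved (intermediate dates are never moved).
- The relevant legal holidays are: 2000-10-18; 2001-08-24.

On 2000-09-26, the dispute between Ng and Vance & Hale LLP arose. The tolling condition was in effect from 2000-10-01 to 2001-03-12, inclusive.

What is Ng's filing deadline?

169 days after 2000-09-26 is March 14, 2001.
From October 1, 2000 through March 12, 2001 inclusive is 163 days; tolling adds 163 days: March 14, 2001 + 163 days = August 24, 2001.
August 24, 2001 is a listed holiday; August 25, 2001 is Saturday; August 26, 2001 is Sunday. The next qualifying day is August 27, 2001.

August 27, 2001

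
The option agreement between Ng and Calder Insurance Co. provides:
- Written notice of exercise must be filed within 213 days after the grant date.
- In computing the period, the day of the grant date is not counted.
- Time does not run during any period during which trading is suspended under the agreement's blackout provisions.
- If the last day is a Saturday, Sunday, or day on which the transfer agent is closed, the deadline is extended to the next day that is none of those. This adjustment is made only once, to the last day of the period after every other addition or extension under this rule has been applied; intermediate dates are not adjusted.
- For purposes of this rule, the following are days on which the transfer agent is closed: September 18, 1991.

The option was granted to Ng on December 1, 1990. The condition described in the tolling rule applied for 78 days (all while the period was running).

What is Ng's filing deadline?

213 days after December 1, 1990 is July 2, 1991.
Tolling adds 78 days: July 2, 1991 + 78 days = September 18, 1991.
September 18, 1991 is a listed holiday. The next qualifying day is September 19, 1991.

September 19, 1991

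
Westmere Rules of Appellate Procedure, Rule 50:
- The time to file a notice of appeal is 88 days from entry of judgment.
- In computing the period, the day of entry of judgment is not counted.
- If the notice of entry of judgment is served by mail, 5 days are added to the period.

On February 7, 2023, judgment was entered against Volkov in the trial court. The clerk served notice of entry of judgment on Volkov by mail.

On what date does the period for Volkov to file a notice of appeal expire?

May 11, 2023

88 days after February 7, 2023 is May 6, 2023.
Service was by mail, adding 5 days: May 6, 2023 + 5 days = May 11, 2023.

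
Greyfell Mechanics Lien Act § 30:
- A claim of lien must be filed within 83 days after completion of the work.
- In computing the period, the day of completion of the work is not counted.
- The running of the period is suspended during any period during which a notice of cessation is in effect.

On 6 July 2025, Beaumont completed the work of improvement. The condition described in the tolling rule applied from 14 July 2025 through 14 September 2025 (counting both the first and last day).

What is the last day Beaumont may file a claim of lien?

November 29, 2025

83 days after 6 July 2025 is September 27, 2025.
From July 14, 2025 through September 14, 2025 inclusive is 63 days; tolling adds 63 days: September 27, 2025 + 63 days = November 29, 2025.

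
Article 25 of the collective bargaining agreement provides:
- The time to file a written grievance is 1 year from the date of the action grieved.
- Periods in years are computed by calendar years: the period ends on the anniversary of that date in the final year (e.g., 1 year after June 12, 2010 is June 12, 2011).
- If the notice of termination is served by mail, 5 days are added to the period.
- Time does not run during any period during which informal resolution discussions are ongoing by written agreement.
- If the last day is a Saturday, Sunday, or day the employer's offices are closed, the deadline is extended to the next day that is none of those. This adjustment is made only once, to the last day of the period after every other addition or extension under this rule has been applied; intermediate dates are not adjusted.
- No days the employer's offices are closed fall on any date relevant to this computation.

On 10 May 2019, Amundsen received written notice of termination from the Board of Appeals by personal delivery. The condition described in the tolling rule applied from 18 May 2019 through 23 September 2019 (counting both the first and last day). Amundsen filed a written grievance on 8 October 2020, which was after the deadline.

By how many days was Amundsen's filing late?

22 days

1 year after 10 May 2019 is May 10, 2020.
Service was not by mail, so no mail extension applies.
From May 18, 2019 through September 23, 2019 inclusive is 129 days; tolling adds 129 days: May 10, 2020 + 129 days = September 16, 2020.
September 16, 2020 is a Wednesday and not a day the employer's offices are closed, so no extension applies.
The deadline is September 16, 2020; from September 16, 2020 to October 8, 2020 is 22 days.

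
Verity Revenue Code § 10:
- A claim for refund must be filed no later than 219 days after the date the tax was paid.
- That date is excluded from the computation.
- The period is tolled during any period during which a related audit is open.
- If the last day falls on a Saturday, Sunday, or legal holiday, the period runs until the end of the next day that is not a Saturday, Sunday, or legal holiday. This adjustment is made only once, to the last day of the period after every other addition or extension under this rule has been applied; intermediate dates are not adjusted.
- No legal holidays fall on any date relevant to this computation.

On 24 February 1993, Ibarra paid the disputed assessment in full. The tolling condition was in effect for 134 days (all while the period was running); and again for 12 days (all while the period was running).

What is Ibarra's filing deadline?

February 24, 1994

219 days after 24 February 1993 is October 1, 1993.
Tolling adds 134 days: October 1, 1993 + 134 days = February 12, 1994.
Tolling adds 12 days: February 12, 1994 + 12 days = February 24, 1994.
February 24, 1994 is a Thursday and not a legal holiday, so no extension applies.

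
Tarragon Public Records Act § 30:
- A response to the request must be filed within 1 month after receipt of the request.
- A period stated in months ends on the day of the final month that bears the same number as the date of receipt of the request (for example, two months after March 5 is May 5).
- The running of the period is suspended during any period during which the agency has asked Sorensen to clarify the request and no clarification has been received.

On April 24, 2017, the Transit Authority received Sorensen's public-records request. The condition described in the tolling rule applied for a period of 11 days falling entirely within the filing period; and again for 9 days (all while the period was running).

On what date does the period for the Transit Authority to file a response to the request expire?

June 13, 2017

1 month after April 24, 2017 is May 24, 2017.
Tolling adds 11 days: May 24, 2017 + 11 days = June 4, 2017.
Tolling adds 9 days: June 4, 2017 + 9 days = June 13, 2017.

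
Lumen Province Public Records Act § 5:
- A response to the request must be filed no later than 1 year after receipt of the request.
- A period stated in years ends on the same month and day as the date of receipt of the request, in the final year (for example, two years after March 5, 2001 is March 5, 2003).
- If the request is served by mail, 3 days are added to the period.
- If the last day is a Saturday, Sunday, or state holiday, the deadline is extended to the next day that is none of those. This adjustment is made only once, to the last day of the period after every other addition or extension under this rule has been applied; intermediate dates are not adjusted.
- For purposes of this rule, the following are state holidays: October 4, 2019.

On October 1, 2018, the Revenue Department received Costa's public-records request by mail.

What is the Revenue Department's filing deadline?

1 year after October 1, 2018 is October 1, 2019.
Service was by mail, adding 3 days: October 1, 2019 + 3 days = October 4, 2019.
October 4, 2019 is a listed holiday; October 5, 2019 is Saturday; October 6, 2019 is Sunday. The next qualifying day is October 7, 2019.

October 7, 2019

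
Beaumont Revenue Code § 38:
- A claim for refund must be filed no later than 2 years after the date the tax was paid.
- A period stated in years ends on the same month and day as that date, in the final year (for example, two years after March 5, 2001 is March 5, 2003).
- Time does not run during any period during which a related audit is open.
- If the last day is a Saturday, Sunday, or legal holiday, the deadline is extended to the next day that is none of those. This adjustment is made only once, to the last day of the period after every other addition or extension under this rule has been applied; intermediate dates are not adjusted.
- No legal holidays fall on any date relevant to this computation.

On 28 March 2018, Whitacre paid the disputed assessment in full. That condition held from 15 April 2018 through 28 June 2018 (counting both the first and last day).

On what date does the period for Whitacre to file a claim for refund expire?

2 years after 28 March 2018 is March 28, 2020.
From April 15, 2018 through June 28, 2018 inclusive is 75 days; tolling adds 75 days: March 28, 2020 + 75 days = June 11, 2020.
June 11, 2020 is a Thursday and not a legal holiday, so no extension applies.

June 11, 2020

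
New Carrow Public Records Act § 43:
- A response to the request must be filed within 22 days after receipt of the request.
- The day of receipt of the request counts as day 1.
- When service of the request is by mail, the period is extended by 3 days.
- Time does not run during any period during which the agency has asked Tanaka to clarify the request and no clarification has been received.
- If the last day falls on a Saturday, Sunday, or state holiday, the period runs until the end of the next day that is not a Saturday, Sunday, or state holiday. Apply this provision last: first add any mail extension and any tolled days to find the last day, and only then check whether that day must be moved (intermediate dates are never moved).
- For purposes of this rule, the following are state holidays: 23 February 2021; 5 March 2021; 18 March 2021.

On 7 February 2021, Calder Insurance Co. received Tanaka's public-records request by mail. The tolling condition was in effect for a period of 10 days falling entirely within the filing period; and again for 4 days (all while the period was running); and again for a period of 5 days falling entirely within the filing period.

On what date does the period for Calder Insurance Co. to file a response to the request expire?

Counting 7 February 2021 as day 1, day 22 is February 28, 2021.
Service was by mail, adding 3 days: February 28, 2021 + 3 days = March 3, 2021.
Tolling adds 10 days: March 3, 2021 + 10 days = March 13, 2021.
Tolling adds 4 days: March 13, 2021 + 4 days = March 17, 2021.
Tolling adds 5 days: March 17, 2021 + 5 days = March 22, 2021.
March 22, 2021 is a Monday and not a state holiday, so no extension applies.

March 22, 2021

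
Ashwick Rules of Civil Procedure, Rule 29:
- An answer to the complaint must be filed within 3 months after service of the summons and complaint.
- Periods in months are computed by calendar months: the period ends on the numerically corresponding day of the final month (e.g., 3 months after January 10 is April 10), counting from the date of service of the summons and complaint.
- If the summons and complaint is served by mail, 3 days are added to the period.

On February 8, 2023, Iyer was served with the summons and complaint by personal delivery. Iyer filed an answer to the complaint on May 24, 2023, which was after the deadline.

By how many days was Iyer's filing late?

16 days

3 months after February 8, 2023 is May 8, 2023.
Service was not by mail, so no mail extension applies.
The deadline is May 8, 2023; from May 8, 2023 to May 24, 2023 is 16 days.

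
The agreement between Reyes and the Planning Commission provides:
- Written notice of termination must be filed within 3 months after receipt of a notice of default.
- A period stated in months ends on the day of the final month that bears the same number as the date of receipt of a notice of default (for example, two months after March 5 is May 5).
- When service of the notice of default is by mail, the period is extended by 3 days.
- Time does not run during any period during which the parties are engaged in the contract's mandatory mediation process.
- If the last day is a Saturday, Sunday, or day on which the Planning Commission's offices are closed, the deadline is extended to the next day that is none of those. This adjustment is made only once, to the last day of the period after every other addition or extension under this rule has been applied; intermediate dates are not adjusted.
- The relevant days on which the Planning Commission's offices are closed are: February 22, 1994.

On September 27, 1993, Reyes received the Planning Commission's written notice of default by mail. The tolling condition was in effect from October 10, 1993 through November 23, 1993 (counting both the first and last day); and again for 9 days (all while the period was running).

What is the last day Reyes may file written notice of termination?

February 23, 1994

3 months after September 27, 1993 is December 27, 1993.
Service was by mail, adding 3 days: December 27, 1993 + 3 days = December 30, 1993.
From October 10, 1993 through November 23, 1993 inclusive is 45 days; tolling adds 45 days: December 30, 1993 + 45 days = February 13, 1994.
Tolling adds 9 days: February 13, 1994 + 9 days = February 22, 1994.
February 22, 1994 is a listed holiday. The next qualifying day is February 23, 1994.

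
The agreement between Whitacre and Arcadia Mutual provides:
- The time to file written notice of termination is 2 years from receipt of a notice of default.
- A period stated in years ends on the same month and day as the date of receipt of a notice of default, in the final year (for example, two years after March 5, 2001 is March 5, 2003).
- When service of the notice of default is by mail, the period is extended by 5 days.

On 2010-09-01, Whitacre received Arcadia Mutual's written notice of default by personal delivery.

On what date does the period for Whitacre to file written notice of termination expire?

September 1, 2012

2 years after 2010-09-01 is September 1, 2012.
Service was not by mail, so no mail extension applies.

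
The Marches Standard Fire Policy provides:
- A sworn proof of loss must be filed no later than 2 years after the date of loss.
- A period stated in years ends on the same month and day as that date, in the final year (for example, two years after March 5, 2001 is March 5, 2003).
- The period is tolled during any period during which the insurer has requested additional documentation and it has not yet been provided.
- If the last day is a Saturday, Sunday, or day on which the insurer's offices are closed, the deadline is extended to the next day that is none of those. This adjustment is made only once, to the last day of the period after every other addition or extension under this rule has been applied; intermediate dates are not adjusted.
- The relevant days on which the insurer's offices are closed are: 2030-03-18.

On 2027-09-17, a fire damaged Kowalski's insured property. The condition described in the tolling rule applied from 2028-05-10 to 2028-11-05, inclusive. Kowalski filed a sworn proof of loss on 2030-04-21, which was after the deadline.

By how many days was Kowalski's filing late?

2 years after 2027-09-17 is September 17, 2029.
From May 10, 2028 through November 5, 2028 inclusive is 180 days; tolling adds 180 days: September 17, 2029 + 180 days = March 16, 2030.
March 16, 2030 is Saturday; March 17, 2030 is Sunday; March 18, 2030 is a listed holiday. The next qualifying day is March 19, 2030.
The deadline is March 19, 2030; from March 19, 2030 to April 21, 2030 is 33 days.

33 days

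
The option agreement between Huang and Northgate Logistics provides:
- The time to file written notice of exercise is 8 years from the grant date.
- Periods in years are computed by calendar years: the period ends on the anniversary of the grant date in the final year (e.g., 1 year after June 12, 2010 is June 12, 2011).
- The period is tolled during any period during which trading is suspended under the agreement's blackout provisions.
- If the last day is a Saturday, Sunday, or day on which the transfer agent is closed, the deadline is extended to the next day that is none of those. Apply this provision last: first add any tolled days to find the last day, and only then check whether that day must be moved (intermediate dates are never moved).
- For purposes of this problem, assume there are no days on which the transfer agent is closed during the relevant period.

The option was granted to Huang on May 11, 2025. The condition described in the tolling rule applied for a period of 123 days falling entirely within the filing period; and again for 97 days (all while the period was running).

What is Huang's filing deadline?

8 years after May 11, 2025 is May 11, 2033.
Tolling adds 123 days: May 11, 2033 + 123 days = September 11, 2033.
Tolling adds 97 days: September 11, 2033 + 97 days = December 17, 2033.
December 17, 2033 is Saturday; December 18, 2033 is Sunday. The next qualifying day is December 19, 2033.

December 19, 2033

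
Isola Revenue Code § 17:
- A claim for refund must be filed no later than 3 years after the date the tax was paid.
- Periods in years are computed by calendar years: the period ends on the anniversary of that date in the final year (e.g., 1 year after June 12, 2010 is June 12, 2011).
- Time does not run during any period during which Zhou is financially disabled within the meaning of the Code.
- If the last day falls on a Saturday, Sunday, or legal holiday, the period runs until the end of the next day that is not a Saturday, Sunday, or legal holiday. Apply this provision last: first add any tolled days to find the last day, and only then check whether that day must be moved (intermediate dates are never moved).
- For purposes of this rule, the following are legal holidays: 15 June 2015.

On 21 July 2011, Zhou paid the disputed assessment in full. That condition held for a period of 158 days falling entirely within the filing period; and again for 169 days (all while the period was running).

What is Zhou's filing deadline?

3 years after 21 July 2011 is July 21, 2014.
Tolling adds 158 days: July 21, 2014 + 158 days = December 26, 2014.
Tolling adds 169 days: December 26, 2014 + 169 days = June 13, 2015.
June 13, 2015 is Saturday; June 14, 2015 is Sunday; June 15, 2015 is a listed holiday. The next qualifying day is June 16, 2015.

June 16, 2015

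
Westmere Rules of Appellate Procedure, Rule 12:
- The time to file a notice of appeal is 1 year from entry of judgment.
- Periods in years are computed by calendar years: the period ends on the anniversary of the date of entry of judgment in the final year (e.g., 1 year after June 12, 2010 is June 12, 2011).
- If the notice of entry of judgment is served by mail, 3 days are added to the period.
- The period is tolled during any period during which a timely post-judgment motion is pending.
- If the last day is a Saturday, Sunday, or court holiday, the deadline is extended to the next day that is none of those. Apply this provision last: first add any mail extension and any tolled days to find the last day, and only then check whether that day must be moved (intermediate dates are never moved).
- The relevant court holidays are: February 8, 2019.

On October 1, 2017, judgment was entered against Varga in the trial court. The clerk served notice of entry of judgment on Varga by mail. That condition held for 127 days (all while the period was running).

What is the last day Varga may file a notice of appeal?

February 11, 2019

1 year after October 1, 2017 is October 1, 2018.
Service was by mail, adding 3 days: October 1, 2018 + 3 days = October 4, 2018.
Tolling adds 127 days: October 4, 2018 + 127 days = February 8, 2019.
February 8, 2019 is a listed holiday; February 9, 2019 is Saturday; February 10, 2019 is Sunday. The next qualifying day is February 11, 2019.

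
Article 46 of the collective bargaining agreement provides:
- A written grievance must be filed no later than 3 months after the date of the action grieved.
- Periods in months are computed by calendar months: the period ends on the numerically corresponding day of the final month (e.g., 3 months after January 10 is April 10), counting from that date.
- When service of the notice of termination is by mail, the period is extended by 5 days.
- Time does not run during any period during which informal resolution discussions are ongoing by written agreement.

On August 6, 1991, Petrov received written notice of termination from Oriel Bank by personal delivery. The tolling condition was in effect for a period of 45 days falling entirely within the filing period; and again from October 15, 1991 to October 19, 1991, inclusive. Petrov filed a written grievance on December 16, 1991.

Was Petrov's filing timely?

Yes

3 months after August 6, 1991 is November 6, 1991.
Service was not by mail, so no mail extension applies.
Tolling adds 45 days: November 6, 1991 + 45 days = December 21, 1991.
From October 15, 1991 through October 19, 1991 inclusive is 5 days; tolling adds 5 days: December 21, 1991 + 5 days = December 26, 1991.
The deadline is December 26, 1991; the filing on December 16, 1991 is on or before that date.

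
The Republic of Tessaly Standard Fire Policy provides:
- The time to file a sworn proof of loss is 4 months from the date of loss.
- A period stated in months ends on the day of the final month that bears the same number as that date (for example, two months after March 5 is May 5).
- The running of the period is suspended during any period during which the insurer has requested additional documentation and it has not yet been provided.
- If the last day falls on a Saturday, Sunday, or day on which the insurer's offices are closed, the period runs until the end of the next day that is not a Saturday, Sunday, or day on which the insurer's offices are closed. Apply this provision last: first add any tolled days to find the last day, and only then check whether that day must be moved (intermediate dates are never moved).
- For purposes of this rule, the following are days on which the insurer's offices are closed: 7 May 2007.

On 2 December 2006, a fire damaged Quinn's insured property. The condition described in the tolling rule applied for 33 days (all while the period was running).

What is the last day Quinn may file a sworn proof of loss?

4 months after 2 December 2006 is April 2, 2007.
Tolling adds 33 days: April 2, 2007 + 33 days = May 5, 2007.
May 5, 2007 is Saturday; May 6, 2007 is Sunday; May 7, 2007 is a listed holiday. The next qualifying day is May 8, 2007.

May 8, 2007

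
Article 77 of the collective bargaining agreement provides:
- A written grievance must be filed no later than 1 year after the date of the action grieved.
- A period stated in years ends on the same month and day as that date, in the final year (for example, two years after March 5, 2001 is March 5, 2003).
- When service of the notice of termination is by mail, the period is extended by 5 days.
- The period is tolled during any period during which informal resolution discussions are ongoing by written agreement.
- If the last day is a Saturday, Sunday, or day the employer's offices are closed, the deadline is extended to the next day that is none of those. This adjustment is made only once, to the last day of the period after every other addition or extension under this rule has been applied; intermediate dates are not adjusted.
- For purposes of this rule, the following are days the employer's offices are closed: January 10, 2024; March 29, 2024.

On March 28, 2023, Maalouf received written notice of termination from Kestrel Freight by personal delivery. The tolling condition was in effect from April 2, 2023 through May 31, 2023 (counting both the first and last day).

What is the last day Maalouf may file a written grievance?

1 year after March 28, 2023 is March 28, 2024.
Service was not by mail, so no mail extension applies.
From April 2, 2023 through May 31, 2023 inclusive is 60 days; tolling adds 60 days: March 28, 2024 + 60 days = May 27, 2024.
May 27, 2024 is a Monday and not a day the employer's offices are closed, so no extension applies.

May 27, 2024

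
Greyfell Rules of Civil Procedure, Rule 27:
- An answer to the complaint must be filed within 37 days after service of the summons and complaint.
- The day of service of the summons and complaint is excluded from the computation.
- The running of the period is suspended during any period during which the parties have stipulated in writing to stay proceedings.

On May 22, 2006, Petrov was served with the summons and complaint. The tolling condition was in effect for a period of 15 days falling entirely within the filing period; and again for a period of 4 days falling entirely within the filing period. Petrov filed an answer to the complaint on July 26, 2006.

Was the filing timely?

No

37 days after May 22, 2006 is June 28, 2006.
Tolling adds 15 days: June 28, 2006 + 15 days = July 13, 2006.
Tolling adds 4 days: July 13, 2006 + 4 days = July 17, 2006.
The deadline is July 17, 2006; the filing on July 26, 2006 is after that date.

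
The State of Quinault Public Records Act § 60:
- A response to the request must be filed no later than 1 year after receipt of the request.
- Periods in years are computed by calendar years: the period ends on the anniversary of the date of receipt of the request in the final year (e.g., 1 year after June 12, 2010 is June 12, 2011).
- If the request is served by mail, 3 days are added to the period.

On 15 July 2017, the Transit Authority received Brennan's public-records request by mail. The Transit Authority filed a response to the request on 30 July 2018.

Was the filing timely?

No

1 year after 15 July 2017 is July 15, 2018.
Service was by mail, adding 3 days: July 15, 2018 + 3 days = July 18, 2018.
The deadline is July 18, 2018; the filing on July 30, 2018 is after that date.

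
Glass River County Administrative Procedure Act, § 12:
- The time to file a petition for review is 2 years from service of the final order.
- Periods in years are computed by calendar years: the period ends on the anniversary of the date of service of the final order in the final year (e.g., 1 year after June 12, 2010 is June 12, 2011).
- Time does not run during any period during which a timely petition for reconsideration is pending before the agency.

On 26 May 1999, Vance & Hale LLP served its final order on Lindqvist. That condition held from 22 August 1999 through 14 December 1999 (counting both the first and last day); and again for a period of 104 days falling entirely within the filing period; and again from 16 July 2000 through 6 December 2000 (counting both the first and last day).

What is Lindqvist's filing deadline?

May 24, 2002

2 years after 26 May 1999 is May 26, 2001.
From August 22, 1999 through December 14, 1999 inclusive is 115 days; tolling adds 115 days: May 26, 2001 + 115 days = September 18, 2001.
Tolling adds 104 days: September 18, 2001 + 104 days = December 31, 2001.
From July 16, 2000 through December 6, 2000 inclusive is 144 days; tolling adds 144 days: December 31, 2001 + 144 days = May 24, 2002.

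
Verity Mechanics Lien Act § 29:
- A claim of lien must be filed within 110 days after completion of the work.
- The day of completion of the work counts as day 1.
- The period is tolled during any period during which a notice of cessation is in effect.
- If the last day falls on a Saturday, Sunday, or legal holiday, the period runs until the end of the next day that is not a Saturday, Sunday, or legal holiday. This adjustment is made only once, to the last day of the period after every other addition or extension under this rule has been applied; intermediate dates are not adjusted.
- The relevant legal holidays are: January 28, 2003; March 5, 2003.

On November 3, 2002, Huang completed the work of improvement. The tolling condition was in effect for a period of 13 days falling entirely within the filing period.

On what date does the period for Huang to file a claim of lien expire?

Counting November 3, 2002 as day 1, day 110 is February 20, 2003.
Tolling adds 13 days: February 20, 2003 + 13 days = March 5, 2003.
March 5, 2003 is a listed holiday. The next qualifying day is March 6, 2003.

March 6, 2003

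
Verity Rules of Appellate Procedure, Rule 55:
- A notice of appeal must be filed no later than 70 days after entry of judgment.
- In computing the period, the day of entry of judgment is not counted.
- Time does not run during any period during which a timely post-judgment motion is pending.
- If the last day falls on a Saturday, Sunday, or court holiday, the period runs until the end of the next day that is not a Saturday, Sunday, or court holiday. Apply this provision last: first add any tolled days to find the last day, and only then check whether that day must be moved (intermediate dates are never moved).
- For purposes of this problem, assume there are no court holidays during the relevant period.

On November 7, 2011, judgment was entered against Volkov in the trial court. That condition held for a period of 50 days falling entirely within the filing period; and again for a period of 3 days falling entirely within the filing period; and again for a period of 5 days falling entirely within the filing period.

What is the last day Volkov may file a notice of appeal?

70 days after November 7, 2011 is January 16, 2012.
Tolling adds 50 days: January 16, 2012 + 50 days = March 6, 2012.
Tolling adds 3 days: March 6, 2012 + 3 days = March 9, 2012.
Tolling adds 5 days: March 9, 2012 + 5 days = March 14, 2012.
March 14, 2012 is a Wednesday and not a court holiday, so no extension applies.

March 14, 2012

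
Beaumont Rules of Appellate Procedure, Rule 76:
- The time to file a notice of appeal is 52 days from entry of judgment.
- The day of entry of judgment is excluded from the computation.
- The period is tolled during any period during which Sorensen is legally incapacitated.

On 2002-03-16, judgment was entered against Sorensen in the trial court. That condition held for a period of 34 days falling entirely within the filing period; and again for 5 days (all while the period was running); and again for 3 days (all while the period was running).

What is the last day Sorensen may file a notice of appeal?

June 18, 2002

52 days after 2002-03-16 is May 7, 2002.
Tolling adds 34 days: May 7, 2002 + 34 days = June 10, 2002.
Tolling adds 5 days: June 10, 2002 + 5 days = June 15, 2002.
Tolling adds 3 days: June 15, 2002 + 3 days = June 18, 2002.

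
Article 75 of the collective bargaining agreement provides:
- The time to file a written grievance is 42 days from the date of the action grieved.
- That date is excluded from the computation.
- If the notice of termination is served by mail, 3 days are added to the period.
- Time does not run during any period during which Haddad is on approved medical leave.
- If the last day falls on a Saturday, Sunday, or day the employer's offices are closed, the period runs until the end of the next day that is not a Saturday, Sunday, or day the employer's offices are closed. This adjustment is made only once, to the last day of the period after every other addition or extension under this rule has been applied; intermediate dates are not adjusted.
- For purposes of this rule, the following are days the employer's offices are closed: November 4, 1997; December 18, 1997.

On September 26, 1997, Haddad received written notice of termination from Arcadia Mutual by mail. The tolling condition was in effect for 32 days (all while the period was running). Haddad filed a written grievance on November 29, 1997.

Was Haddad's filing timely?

42 days after September 26, 1997 is November 7, 1997.
Service was by mail, adding 3 days: November 7, 1997 + 3 days = November 10, 1997.
Tolling adds 32 days: November 10, 1997 + 32 days = December 12, 1997.
December 12, 1997 is a Friday and not a day the employer's offices are closed, so no extension applies.
The deadline is December 12, 1997; the filing on November 29, 1997 is on or before that date.

Yes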